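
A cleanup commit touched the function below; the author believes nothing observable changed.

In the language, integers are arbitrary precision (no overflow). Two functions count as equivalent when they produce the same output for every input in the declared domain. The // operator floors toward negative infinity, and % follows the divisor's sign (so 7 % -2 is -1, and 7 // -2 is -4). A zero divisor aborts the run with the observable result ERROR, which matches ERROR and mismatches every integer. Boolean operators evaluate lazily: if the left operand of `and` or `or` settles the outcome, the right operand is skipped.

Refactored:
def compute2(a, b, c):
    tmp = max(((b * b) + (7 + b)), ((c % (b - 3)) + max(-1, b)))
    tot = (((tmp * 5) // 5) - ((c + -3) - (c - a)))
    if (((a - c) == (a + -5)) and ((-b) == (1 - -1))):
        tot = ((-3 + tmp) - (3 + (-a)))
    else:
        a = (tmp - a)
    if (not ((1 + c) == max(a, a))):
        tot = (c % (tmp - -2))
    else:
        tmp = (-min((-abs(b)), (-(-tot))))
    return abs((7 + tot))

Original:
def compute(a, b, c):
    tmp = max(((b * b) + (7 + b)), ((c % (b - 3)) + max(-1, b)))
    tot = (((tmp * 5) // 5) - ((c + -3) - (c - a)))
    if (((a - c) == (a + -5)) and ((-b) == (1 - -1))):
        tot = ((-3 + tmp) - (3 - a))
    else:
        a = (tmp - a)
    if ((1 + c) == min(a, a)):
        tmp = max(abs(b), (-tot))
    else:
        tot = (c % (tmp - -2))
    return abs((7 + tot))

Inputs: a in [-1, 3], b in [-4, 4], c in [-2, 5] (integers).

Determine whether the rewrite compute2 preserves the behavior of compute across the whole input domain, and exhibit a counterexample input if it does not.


Although `min(a, a)` became `max(a, a)`, no input in the stated domain can expose it.
One worked example (a=0, b=2, c=-2) — compute: tmp becomes 13; next tot becomes 16; next (((a - c) == (a + -5)) and ((-b) == (1 - -1))) evaluates to false; next a becomes 13; next ((1 + c) == min(a, a)) evaluates to false; next tot becomes 13; next final value 20; compute2: tmp becomes 13; next tot becomes 16; next (((a - c) == (a + -5)) and ((-b) == (1 - -1))) evaluates to false; next a becomes 13; next (not ((1 + c) == max(a, a))) evaluates to true; next tot becomes 13; next final value 20; agreement on 20.
Every one of the 360 inputs gives matching results.
verdict: equivalent


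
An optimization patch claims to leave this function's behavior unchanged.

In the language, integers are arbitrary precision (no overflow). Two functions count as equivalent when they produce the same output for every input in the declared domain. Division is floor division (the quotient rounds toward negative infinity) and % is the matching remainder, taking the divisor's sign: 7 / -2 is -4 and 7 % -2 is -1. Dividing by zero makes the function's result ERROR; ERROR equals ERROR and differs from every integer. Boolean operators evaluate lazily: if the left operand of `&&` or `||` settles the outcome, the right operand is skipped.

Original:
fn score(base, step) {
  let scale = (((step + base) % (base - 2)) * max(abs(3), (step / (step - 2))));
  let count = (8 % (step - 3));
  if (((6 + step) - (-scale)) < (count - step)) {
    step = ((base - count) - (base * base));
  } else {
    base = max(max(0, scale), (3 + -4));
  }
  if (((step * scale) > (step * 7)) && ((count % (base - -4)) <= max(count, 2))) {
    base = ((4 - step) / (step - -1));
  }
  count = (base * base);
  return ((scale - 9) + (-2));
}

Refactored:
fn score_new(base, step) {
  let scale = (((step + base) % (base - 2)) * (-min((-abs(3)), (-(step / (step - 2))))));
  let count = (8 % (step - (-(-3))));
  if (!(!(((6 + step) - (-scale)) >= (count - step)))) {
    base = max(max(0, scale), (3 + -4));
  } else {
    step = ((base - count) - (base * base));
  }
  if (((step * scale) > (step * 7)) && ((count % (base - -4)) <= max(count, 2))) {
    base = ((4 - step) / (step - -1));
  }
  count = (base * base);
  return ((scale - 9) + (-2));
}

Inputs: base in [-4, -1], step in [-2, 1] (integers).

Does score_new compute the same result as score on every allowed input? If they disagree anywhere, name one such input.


The two are interchangeable: min/max/abs usage differs, and boolean connective usage differs, and comparison usage differs, and every declared input agrees.
One worked example (base=-1, step=1) — score: scale = 0; count = 0; (((6 + step) - (-scale)) < (count - step)) -> false; base = 0; (((step * scale) > (step * 7)) && ((count % (base - -4)) <= max(count, 2))) -> false; count = 0; return -11; score_new: scale = 0; count = 0; (!(!(((6 + step) - (-scale)) >= (count - step)))) -> true; base = 0; (((step * scale) > (step * 7)) && ((count % (base - -4)) <= max(count, 2))) -> false; count = 0; return -11; agreement on -11.
An exhaustive pass over the 16 declared inputs shows identical outputs.
verdict: equivalent


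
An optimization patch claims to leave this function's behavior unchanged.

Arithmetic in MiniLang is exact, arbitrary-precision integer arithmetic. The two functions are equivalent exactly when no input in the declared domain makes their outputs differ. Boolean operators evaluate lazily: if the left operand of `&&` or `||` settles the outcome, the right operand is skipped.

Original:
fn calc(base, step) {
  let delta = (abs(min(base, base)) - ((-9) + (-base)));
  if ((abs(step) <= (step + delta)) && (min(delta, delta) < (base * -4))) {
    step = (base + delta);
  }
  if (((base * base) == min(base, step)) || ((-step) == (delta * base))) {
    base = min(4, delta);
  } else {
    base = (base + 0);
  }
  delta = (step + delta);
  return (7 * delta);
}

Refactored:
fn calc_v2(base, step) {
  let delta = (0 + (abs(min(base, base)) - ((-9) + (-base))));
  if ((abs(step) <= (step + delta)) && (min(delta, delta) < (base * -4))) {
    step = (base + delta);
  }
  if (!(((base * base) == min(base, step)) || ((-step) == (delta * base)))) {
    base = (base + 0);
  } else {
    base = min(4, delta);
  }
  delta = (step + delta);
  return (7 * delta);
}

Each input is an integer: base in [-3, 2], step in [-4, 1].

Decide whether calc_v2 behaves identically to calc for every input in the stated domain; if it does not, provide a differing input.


The two versions differ — the changes include arithmetic usage differs; also constant usage differs; also boolean connective usage differs.
One worked example (base=2, step=-1) — calc: delta := 13 | ((abs(step) <= (step + delta)) && (min(delta, delta) < (base * -4))): false | (((base * base) == min(base, step)) || ((-step) == (delta * base))): false | base := 2 | delta := 12 | result 84; calc_v2: delta := 13 | ((abs(step) <= (step + delta)) && (min(delta, delta) < (base * -4))): false | (!(((base * base) == min(base, step)) || ((-step) == (delta * base)))): true | base := 2 | delta := 12 | result 84; agreement on 84.
Across all 36 domain points the two functions coincide.
verdict: equivalent


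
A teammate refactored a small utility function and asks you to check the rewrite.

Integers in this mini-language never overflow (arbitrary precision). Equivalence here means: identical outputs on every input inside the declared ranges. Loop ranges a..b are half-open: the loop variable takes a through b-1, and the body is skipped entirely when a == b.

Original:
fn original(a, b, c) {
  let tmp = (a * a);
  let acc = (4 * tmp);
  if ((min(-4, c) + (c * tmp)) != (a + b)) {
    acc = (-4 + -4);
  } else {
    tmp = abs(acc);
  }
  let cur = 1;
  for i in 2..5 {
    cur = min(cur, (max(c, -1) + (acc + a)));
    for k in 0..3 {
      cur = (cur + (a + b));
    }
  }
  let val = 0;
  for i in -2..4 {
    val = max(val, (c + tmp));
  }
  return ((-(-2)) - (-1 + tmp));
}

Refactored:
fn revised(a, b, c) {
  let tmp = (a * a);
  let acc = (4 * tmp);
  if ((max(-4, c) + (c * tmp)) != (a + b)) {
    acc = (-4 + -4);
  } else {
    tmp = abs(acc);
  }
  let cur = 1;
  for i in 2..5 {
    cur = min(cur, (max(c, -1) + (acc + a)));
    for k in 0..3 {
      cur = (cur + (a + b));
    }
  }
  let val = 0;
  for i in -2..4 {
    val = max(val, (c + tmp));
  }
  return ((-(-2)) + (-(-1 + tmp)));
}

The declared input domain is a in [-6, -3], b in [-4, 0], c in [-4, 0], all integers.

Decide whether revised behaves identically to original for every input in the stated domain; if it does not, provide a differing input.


At a=-4, b=0, c=0: original gives -61, revised gives -13.
verdict: not equivalent; witness: a=-4, b=0, c=0


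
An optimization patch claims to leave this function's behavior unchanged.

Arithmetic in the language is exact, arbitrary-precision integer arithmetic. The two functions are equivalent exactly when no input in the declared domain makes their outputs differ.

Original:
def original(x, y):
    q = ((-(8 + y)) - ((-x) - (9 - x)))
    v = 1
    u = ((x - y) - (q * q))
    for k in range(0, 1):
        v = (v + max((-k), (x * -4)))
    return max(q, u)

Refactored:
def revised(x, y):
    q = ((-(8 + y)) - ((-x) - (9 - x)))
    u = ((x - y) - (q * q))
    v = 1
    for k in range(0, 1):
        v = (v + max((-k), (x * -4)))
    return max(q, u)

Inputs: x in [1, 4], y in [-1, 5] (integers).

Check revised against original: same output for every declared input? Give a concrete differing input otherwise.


The two versions differ — the changes include same computation, different form.
One worked example (x=4, y=0) — original: q := 1 | v := 1 | u := 3 | iter k=0: | v := 1 | result 3; revised: q := 1 | u := 3 | v := 1 | iter k=0: | v := 1 | result 3; agreement on 3.
Sweeping the whole domain (28 inputs) finds no disagreement.
verdict: equivalent


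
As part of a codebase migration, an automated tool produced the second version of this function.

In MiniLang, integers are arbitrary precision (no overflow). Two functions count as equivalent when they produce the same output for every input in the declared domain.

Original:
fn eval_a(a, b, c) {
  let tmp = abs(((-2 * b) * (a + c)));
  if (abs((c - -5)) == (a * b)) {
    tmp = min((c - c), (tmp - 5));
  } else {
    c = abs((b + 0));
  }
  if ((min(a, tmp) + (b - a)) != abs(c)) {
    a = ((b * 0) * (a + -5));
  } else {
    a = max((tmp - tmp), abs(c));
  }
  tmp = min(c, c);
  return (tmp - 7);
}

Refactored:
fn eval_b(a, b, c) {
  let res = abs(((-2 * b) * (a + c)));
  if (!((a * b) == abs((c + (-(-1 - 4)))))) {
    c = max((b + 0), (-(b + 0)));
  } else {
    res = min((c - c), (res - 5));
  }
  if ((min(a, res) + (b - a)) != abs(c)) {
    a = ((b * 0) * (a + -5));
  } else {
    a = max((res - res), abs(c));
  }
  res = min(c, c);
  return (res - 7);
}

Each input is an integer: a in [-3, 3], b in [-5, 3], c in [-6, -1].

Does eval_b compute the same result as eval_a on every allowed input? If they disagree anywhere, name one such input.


Changes here: min/max/abs usage differs, plus constant usage differs, plus boolean connective usage differs, plus local variable names differ, plus arithmetic usage differs; the full 378-point sweep finds no disagreement.
verdict: equivalent


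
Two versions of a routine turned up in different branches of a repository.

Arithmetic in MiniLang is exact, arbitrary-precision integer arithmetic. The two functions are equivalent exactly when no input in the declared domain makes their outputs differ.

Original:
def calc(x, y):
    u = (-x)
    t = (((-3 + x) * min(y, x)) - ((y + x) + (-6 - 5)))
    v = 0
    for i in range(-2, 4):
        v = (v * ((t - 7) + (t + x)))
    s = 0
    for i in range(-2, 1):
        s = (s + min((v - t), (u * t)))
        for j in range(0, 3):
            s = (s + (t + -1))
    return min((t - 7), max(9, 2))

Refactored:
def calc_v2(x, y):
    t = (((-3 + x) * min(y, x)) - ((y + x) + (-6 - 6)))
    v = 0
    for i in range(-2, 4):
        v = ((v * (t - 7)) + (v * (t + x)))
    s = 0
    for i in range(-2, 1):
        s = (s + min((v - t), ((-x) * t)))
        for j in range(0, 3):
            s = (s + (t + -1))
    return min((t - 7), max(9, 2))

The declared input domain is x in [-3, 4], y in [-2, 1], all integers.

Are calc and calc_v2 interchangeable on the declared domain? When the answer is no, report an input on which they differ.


Run the pair on x=-1, y=1.
calc: u = 1; t = 15; v = 0; [i=-2]; v = 0; [i=-1]; v = 0; [i=0]; v = 0; [i=1]; v = 0; [i=2]; v = 0; [i=3]; v = 0; s = 0; [i=-2]; s = -15; [j=0]; s = -1; [j=1]; s = 13; [j=2]; s = 27; [i=-1]; s = 12; [j=0]; s = 26; [j=1]; s = 40; [j=2]; s = 54; [i=0]; s = 39; [j=0]; s = 53; [j=1]; s = 67; [j=2]; s = 81; return 8
calc_v2: t = 16; v = 0; [i=-2]; v = 0; [i=-1]; v = 0; [i=0]; v = 0; [i=1]; v = 0; [i=2]; v = 0; [i=3]; v = 0; s = 0; [i=-2]; s = -16; [j=0]; s = -1; [j=1]; s = 14; [j=2]; s = 29; [i=-1]; s = 13; [j=0]; s = 28; [j=1]; s = 43; [j=2]; s = 58; [i=0]; s = 42; [j=0]; s = 57; [j=1]; s = 72; [j=2]; s = 87; return 9
8 against 9: the behavior changed.
verdict: not equivalent; witness: x=-1, y=1


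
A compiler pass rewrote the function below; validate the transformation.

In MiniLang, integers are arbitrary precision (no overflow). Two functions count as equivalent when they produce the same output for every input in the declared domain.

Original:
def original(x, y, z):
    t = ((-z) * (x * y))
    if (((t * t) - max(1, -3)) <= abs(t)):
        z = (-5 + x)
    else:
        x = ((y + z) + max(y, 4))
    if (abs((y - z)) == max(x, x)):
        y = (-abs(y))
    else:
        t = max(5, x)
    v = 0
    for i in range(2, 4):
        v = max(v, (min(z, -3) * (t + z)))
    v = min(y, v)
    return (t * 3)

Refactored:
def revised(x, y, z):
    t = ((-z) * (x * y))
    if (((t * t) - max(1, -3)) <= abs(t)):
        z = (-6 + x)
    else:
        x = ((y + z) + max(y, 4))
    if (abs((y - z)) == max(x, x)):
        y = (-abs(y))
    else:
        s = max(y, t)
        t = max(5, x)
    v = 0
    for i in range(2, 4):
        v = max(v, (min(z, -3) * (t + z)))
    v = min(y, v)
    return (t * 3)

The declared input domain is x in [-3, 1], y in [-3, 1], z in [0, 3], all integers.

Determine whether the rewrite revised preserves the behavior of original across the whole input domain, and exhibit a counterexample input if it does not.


There is a counterexample at x=1, y=-3, z=0: 0 on one side, 15 on the other.
original: t := 0 | (((t * t) - max(1, -3)) <= abs(t)): true | z := -4 | (abs((y - z)) == max(x, x)): true | y := -3 | v := 0 | iter i=2: | v := 16 | iter i=3: | v := 16 | v := -3 | result 0
revised: t := 0 | (((t * t) - max(1, -3)) <= abs(t)): true | z := -5 | (abs((y - z)) == max(x, x)): false | s := 0 | t := 5 | v := 0 | iter i=2: | v := 0 | iter i=3: | v := 0 | v := -3 | result 15
verdict: not equivalent; witness: x=1, y=-3, z=0


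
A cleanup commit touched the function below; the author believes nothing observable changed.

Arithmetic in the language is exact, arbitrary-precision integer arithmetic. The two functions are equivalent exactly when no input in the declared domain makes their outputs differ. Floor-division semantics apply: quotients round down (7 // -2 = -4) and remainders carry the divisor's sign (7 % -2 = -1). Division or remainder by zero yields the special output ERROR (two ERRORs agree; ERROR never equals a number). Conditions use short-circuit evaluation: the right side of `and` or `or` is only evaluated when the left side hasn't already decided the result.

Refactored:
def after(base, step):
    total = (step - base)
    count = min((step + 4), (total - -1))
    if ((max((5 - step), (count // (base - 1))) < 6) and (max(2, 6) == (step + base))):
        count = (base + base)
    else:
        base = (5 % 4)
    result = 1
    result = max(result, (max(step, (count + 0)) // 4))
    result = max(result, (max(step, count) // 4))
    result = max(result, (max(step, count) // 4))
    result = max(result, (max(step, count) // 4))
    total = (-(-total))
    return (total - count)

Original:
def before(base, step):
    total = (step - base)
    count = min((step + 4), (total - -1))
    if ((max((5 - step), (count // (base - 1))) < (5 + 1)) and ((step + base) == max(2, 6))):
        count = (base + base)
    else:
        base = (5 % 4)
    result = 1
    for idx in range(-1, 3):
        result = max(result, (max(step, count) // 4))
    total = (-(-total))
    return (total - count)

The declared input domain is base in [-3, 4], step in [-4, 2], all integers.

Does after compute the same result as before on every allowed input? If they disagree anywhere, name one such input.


Side by side, the visible changes include: min/max/abs usage differs; also constant usage differs; also arithmetic usage differs; also loop structure differs; also local variable names differ; also statement counts differ.
Spot check at base=0, step=0 — before: total=0, then count=1, then ((max((5 - step), (count // (base - 1))) < (5 + 1)) and ((step + base) == max(2, 6))) is false, then base=1, then result=1, then (idx=-1), then result=1, then (idx=0), then result=1, then (idx=1), then result=1, then (idx=2), then result=1, then total=0, then returns -1. after: total=0, then count=1, then ((max((5 - step), (count // (base - 1))) < 6) and (max(2, 6) == (step + base))) is false, then base=1, then result=1, then result=1, then result=1, then result=1, then result=1, then total=0, then returns -1. Both give -1.
Sweeping the whole domain (56 inputs) finds no disagreement.
verdict: equivalent


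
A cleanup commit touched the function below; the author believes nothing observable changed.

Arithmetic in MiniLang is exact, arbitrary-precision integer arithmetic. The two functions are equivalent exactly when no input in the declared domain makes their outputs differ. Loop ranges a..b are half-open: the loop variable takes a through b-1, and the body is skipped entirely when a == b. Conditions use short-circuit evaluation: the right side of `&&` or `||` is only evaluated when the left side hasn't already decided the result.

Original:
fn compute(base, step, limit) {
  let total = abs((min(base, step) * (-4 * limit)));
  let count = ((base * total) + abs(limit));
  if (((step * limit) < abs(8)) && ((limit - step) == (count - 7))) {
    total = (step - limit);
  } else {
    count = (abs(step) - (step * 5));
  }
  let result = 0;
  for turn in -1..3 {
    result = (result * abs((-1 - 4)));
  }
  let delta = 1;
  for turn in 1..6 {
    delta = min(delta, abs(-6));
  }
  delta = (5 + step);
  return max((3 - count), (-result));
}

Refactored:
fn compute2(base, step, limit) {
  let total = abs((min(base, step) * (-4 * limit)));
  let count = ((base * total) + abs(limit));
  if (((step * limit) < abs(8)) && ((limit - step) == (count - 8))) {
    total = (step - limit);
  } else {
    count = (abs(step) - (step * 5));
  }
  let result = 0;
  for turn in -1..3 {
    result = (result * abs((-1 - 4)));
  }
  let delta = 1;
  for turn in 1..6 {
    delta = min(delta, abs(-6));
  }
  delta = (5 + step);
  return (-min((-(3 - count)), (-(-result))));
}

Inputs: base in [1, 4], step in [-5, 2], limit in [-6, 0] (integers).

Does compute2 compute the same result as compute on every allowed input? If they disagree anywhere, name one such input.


These are not equivalent — on base=1, step=0, limit=-4 the outputs split (3 vs 0).
compute: total=0, then count=4, then (((step * limit) < abs(8)) && ((limit - step) == (count - 7))) is false, then count=0, then result=0, then (turn=-1), then result=0, then (turn=0), then result=0, then (turn=1), then result=0, then (turn=2), then result=0, then delta=1, then (turn=1), then delta=1, then (turn=2), then delta=1, then (turn=3), then delta=1, then (turn=4), then delta=1, then (turn=5), then delta=1, then delta=5, then returns 3
compute2: total=0, then count=4, then (((step * limit) < abs(8)) && ((limit - step) == (count - 8))) is true, then total=4, then result=0, then (turn=-1), then result=0, then (turn=0), then result=0, then (turn=1), then result=0, then (turn=2), then result=0, then delta=1, then (turn=1), then delta=1, then (turn=2), then delta=1, then (turn=3), then delta=1, then (turn=4), then delta=1, then (turn=5), then delta=1, then delta=5, then returns 0
verdict: not equivalent; witness: base=1, step=0, limit=-4


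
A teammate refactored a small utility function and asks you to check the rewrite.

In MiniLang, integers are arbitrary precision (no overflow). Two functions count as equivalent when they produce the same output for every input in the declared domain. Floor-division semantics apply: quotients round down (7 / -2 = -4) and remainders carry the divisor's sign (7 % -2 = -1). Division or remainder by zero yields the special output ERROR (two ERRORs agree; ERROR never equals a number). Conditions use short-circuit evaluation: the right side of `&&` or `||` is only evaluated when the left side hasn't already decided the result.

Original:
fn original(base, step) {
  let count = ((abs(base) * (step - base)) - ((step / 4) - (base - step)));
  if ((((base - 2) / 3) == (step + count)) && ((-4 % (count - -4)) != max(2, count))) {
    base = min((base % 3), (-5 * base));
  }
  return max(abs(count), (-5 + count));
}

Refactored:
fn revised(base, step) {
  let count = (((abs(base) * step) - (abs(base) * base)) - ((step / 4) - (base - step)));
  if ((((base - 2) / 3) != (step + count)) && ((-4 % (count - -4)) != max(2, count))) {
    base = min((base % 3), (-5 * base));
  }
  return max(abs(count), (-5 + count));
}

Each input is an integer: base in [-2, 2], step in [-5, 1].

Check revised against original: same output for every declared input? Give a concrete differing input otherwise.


Try base=2, step=-3.
original: count := -4 | ((((base - 2) / 3) == (step + count)) && ((-4 % (count - -4)) != max(2, count))): false | result 4
revised: count := -4 | divide-by-zero, output ERROR
4 and ERROR differ, so these are not the same function on this domain.
verdict: not equivalent; witness: base=2, step=-3


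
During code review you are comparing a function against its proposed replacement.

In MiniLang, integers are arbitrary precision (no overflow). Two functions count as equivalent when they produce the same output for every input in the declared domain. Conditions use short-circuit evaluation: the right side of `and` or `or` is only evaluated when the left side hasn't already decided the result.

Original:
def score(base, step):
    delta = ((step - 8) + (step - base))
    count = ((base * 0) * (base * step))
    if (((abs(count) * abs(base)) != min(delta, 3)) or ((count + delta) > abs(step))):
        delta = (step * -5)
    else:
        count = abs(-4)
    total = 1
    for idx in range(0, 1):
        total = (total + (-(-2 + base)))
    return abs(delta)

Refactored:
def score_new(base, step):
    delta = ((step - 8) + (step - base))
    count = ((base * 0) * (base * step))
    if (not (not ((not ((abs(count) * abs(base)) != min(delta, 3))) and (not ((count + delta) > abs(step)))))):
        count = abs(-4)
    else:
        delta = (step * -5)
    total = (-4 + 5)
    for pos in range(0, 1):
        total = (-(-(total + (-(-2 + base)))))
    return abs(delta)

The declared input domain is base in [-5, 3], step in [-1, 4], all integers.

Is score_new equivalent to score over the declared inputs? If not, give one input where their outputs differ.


This is a faithful refactor — arithmetic usage differs, local variable names differ, constant usage differs, boolean connective usage differs, but the computed results match everywhere.
Tracing base=-3, step=4: score: delta=3, then count=0, then (((abs(count) * abs(base)) != min(delta, 3)) or ((count + delta) > abs(step))) is true, then delta=-20, then total=1, then (idx=0), then total=6, then returns 20 | score_new: delta=3, then count=0, then (not (not ((not ((abs(count) * abs(base)) != min(delta, 3))) and (not ((count + delta) > abs(step)))))) is false, then delta=-20, then total=1, then (pos=0), then total=6, then returns 20 — matching result 20.
An exhaustive pass over the 54 declared inputs shows identical outputs.
verdict: equivalent


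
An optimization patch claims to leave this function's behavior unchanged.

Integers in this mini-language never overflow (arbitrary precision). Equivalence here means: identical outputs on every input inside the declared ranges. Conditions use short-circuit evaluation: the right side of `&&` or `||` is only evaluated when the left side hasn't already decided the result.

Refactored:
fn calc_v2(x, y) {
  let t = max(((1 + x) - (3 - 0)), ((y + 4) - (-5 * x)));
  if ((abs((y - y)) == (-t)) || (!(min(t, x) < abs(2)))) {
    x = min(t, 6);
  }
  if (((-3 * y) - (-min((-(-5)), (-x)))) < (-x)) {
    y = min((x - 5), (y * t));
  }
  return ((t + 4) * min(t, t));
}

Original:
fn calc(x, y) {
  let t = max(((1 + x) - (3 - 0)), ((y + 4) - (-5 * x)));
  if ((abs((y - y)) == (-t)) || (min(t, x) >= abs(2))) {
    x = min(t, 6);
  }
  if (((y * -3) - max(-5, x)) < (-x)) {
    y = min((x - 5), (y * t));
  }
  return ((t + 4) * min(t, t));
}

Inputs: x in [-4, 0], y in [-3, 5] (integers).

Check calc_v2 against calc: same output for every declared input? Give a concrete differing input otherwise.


Behavior is preserved: although comparison usage differs, and boolean connective usage differs, and min/max/abs usage differs, the outputs never diverge.
As a probe, take x=0, y=0: calc runs t becomes 4; next ((abs((y - y)) == (-t)) || (min(t, x) >= abs(2))) evaluates to false; next (((y * -3) - max(-5, x)) < (-x)) evaluates to false; next final value 32; calc_v2 runs t becomes 4; next ((abs((y - y)) == (-t)) || (!(min(t, x) < abs(2)))) evaluates to false; next (((-3 * y) - (-min((-(-5)), (-x)))) < (-x)) evaluates to false; next final value 32; both end at 32.
Checked all 45 inputs in the declared domain: the outputs agree on every one.
verdict: equivalent


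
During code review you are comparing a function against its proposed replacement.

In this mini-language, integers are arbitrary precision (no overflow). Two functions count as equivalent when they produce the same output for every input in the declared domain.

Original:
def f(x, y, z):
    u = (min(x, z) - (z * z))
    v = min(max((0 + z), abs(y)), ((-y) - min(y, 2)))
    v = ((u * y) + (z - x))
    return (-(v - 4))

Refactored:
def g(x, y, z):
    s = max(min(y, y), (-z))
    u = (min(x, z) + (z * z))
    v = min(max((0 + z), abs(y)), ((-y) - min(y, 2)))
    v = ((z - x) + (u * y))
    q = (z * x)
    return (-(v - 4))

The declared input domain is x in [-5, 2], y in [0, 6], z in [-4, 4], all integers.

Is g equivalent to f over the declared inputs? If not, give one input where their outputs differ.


On input x=-5, y=1, z=-4, f returns 24 while g returns -8.
verdict: not equivalent; witness: x=-5, y=1, z=-4


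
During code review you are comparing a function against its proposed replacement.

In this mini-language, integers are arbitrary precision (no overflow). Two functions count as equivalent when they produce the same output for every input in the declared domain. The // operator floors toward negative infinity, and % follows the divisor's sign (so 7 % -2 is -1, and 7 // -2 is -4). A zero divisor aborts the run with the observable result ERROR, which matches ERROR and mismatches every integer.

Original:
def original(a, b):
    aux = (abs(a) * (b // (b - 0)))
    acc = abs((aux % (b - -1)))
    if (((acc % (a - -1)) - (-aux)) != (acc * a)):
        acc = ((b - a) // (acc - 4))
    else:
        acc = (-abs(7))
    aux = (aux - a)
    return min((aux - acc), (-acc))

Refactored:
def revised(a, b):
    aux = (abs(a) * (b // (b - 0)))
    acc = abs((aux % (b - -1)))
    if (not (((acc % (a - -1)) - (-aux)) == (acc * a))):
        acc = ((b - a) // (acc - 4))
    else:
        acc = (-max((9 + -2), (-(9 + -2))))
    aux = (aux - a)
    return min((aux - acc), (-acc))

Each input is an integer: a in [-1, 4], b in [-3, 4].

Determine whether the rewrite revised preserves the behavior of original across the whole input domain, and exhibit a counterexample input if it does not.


The two are interchangeable: constant usage differs; and arithmetic usage differs; and min/max/abs usage differs; and boolean connective usage differs; and comparison usage differs, and every declared input agrees.
Tracing a=1, b=-3: original: aux = 1; acc = 1; (((acc % (a - -1)) - (-aux)) != (acc * a)) -> true; acc = 1; aux = 0; return -1 | revised: aux = 1; acc = 1; (not (((acc % (a - -1)) - (-aux)) == (acc * a))) -> true; acc = 1; aux = 0; return -1 — matching result -1.
Across all 48 domain points the two functions coincide.
verdict: equivalent


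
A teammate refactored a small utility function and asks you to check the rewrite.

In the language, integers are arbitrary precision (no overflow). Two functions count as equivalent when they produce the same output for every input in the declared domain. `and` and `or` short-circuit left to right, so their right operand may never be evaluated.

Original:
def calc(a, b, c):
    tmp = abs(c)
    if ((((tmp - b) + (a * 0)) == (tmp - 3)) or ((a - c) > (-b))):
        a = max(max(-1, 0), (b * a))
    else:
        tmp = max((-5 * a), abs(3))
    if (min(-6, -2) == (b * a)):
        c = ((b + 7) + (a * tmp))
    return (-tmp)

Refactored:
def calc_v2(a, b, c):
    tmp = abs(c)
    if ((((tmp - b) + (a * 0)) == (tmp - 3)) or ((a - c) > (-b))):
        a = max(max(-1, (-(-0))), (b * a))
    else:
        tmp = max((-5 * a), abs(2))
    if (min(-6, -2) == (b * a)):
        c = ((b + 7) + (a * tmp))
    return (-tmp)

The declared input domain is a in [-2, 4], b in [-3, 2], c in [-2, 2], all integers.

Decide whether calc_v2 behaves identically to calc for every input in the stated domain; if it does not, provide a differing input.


Not equivalent: a=0, b=-3, c=-2 separates them (-3 vs -2).
calc: tmp := 2 | ((((tmp - b) + (a * 0)) == (tmp - 3)) or ((a - c) > (-b))): false | tmp := 3 | (min(-6, -2) == (b * a)): false | result -3
calc_v2: tmp := 2 | ((((tmp - b) + (a * 0)) == (tmp - 3)) or ((a - c) > (-b))): false | tmp := 2 | (min(-6, -2) == (b * a)): false | result -2
verdict: not equivalent; witness: a=0, b=-3, c=-2


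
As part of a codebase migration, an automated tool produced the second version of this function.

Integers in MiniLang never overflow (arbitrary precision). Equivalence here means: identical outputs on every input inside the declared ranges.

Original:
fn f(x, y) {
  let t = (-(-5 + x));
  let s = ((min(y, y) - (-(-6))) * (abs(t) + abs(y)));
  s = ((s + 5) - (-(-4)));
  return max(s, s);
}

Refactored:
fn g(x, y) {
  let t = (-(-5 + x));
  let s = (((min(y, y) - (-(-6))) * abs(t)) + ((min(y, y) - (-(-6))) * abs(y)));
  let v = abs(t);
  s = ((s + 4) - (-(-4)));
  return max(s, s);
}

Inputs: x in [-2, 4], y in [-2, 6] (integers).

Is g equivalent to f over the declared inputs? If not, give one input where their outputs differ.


The rewrite breaks on x=-2, y=-2, where the results are -71 and -72.
f: t := 7 | s := -72 | s := -71 | result -71
g: t := 7 | s := -72 | v := 7 | s := -72 | result -72
verdict: not equivalent; witness: x=-2, y=-2


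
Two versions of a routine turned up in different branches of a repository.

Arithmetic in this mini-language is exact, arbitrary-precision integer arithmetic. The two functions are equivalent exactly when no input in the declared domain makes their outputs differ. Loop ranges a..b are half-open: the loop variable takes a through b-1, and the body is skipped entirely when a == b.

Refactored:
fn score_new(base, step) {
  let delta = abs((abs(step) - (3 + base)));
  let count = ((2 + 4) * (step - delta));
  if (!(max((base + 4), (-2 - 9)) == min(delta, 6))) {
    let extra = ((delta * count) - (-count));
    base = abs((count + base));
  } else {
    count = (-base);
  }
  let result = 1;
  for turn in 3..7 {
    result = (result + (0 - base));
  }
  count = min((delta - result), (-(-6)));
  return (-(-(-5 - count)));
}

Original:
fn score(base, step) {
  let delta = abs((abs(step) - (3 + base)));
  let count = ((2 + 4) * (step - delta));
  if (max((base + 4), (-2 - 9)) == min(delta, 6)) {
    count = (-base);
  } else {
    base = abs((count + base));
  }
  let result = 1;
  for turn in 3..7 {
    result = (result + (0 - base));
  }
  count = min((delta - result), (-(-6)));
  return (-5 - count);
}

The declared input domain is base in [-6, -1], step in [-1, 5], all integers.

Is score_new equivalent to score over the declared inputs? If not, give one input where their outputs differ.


Comparing the listings, the differences include: statement counts differ, and local variable names differ, and boolean connective usage differs, and arithmetic usage differs.
Spot check at base=-6, step=1 — score: delta = 4; count = -18; (max((base + 4), (-2 - 9)) == min(delta, 6)) -> false; base = 24; result = 1; [turn=3]; result = -23; [turn=4]; result = -47; [turn=5]; result = -71; [turn=6]; result = -95; count = 6; return -11. score_new: delta = 4; count = -18; (!(max((base + 4), (-2 - 9)) == min(delta, 6))) -> true; extra = -90; base = 24; result = 1; [turn=3]; result = -23; [turn=4]; result = -47; [turn=5]; result = -71; [turn=6]; result = -95; count = 6; return -11. Both give -11.
Every one of the 42 inputs gives matching results.
verdict: equivalent


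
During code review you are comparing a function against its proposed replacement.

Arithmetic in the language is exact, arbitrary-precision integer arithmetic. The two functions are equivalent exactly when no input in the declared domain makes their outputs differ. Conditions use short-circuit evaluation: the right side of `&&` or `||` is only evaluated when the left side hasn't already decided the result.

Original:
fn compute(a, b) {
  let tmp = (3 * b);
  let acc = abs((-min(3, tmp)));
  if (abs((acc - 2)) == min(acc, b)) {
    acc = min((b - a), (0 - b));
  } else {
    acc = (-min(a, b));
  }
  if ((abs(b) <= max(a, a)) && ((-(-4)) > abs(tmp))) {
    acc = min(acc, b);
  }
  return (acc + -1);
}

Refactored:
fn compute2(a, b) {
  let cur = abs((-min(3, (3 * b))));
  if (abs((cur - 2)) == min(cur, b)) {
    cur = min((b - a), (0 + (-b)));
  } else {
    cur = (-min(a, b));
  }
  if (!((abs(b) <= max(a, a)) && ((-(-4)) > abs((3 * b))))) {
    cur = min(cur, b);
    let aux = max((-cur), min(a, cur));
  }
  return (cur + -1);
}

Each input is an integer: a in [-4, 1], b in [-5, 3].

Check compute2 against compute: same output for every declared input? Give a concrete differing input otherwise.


At a=-4, b=-5: compute gives 4, compute2 gives -6.
verdict: not equivalent; witness: a=-4, b=-5


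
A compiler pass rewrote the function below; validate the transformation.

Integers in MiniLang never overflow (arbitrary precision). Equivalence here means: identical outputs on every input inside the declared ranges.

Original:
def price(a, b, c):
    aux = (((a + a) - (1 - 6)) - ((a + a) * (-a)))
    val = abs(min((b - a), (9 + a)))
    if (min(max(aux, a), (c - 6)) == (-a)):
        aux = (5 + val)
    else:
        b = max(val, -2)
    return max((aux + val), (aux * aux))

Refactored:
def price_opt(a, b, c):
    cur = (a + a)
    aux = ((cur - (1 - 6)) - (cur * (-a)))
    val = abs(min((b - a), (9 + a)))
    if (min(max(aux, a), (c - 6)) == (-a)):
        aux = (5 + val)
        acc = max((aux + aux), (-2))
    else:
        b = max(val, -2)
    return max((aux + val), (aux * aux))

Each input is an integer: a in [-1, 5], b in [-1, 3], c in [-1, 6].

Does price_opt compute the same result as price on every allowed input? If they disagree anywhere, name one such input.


Behavior is preserved: although constant usage differs; also min/max/abs usage differs; also statement counts differ; also local variable names differ, the outputs never diverge.
One worked example (a=5, b=1, c=2) — price: aux = 65; val = 4; (min(max(aux, a), (c - 6)) == (-a)) -> false; b = 4; return 4225; price_opt: cur = 10; aux = 65; val = 4; (min(max(aux, a), (c - 6)) == (-a)) -> false; b = 4; return 4225; agreement on 4225.
Every one of the 280 inputs gives matching results.
verdict: equivalent


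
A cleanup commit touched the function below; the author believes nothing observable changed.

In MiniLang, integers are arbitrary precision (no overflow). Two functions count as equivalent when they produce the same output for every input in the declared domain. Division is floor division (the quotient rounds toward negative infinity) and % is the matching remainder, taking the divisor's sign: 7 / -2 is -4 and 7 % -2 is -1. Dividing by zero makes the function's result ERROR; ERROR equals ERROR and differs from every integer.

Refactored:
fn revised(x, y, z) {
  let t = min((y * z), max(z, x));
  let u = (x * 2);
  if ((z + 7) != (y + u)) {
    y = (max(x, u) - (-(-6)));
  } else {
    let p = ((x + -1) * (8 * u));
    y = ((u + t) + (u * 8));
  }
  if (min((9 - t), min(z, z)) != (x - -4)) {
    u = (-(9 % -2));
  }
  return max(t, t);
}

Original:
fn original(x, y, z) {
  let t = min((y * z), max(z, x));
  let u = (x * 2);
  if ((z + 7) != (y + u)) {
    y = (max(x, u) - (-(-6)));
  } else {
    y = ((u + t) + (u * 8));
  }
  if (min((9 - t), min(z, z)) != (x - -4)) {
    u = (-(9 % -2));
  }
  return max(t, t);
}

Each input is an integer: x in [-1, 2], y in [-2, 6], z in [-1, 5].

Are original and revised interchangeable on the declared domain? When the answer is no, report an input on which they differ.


The two are interchangeable: local variable names differ, statement counts differ, arithmetic usage differs, constant usage differs, and every declared input agrees.
One worked example (x=0, y=-2, z=1) — original: t becomes -2; next u becomes 0; next ((z + 7) != (y + u)) evaluates to true; next y becomes -6; next (min((9 - t), min(z, z)) != (x - -4)) evaluates to true; next u becomes 1; next final value -2; revised: t becomes -2; next u becomes 0; next ((z + 7) != (y + u)) evaluates to true; next y becomes -6; next (min((9 - t), min(z, z)) != (x - -4)) evaluates to true; next u becomes 1; next final value -2; agreement on -2.
Checked all 252 inputs in the declared domain: the outputs agree on every one.
verdict: equivalent


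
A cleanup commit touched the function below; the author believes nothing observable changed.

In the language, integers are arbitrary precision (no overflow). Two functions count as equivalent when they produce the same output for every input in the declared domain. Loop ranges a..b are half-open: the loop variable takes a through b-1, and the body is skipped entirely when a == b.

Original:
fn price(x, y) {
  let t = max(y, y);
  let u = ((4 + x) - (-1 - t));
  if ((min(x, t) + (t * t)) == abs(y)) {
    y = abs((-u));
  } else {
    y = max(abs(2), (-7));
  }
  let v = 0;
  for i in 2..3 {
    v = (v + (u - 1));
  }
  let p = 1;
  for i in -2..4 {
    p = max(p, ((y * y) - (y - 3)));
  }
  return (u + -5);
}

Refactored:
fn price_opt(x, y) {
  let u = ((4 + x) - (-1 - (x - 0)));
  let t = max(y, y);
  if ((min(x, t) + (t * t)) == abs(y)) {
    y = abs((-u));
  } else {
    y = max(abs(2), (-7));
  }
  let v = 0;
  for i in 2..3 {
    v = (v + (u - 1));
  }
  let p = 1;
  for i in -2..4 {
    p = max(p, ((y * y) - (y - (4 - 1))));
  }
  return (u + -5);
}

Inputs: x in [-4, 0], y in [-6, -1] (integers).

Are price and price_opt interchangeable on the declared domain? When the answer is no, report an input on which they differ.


Try x=-4, y=-6.
price: t := -6 | u := -5 | ((min(x, t) + (t * t)) == abs(y)): false | y := 2 | v := 0 | iter i=2: | v := -6 | p := 1 | iter i=-2: | p := 5 | iter i=-1: | p := 5 | iter i=0: | p := 5 | iter i=1: | p := 5 | iter i=2: | p := 5 | iter i=3: | p := 5 | result -10
price_opt: u := -3 | t := -6 | ((min(x, t) + (t * t)) == abs(y)): false | y := 2 | v := 0 | iter i=2: | v := -4 | p := 1 | iter i=-2: | p := 5 | iter i=-1: | p := 5 | iter i=0: | p := 5 | iter i=1: | p := 5 | iter i=2: | p := 5 | iter i=3: | p := 5 | result -8
-10 and -8 differ, so these are not the same function on this domain.
verdict: not equivalent; witness: x=-4, y=-6


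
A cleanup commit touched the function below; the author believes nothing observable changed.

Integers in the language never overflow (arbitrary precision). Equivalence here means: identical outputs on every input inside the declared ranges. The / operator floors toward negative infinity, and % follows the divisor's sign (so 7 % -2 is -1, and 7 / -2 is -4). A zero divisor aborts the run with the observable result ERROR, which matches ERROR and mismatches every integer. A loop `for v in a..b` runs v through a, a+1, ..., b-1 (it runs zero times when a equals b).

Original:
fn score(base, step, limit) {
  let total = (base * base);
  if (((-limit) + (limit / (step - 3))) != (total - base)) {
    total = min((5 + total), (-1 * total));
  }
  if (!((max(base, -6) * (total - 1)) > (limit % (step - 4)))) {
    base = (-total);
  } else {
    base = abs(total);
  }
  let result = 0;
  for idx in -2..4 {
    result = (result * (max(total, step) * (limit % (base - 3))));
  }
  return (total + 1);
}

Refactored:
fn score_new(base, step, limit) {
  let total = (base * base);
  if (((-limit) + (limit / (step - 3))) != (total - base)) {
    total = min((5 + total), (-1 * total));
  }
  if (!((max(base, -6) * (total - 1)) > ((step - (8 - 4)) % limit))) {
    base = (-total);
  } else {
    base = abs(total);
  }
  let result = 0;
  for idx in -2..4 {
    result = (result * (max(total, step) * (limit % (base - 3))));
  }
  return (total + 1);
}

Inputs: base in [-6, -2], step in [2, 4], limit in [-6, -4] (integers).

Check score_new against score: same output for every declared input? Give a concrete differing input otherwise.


There is a counterexample at base=-6, step=4, limit=-6: ERROR on one side, -35 on the other.
score: total = 36; (((-limit) + (limit / (step - 3))) != (total - base)) -> true; total = -36; division by zero -> ERROR
score_new: total = 36; (((-limit) + (limit / (step - 3))) != (total - base)) -> true; total = -36; (!((max(base, -6) * (total - 1)) > ((step - (8 - 4)) % limit))) -> false; base = 36; result = 0; [idx=-2]; result = 0; [idx=-1]; result = 0; [idx=0]; result = 0; [idx=1]; result = 0; [idx=2]; result = 0; [idx=3]; result = 0; return -35
verdict: not equivalent; witness: base=-6, step=4, limit=-6
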